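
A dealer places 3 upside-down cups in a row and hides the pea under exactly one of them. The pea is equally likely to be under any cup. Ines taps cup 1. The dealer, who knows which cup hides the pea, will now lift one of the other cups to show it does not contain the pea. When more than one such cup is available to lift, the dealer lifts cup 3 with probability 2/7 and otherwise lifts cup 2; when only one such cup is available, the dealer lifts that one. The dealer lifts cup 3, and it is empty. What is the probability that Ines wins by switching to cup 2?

7/9

Condition on the true location of the pea.
If it is under cup 1 (prior 1/3): cup 3 is available, opened with probability 2/7; weight (1/3)·(2/7) = 2/21.
If it is under cup 2 (prior 1/3): only cup 3 is available, probability 1; weight (1/3)·1 = 1/3.
If it is under cup 3 (prior 1/3): the dealer opened cup 3, so this case is ruled out; weight (1/3)·0 = 0.
The weights sum to 3/7.
So P(the pea under cup 2 | the dealer opened cup 3) = (1/3) / (3/7) = 7/9.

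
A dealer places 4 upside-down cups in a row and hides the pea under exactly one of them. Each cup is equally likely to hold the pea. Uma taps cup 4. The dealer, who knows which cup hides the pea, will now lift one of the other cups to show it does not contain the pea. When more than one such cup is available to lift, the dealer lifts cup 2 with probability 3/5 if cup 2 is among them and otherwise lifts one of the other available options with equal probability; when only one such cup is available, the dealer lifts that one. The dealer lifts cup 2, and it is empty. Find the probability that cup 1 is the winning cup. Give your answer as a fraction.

1/3

Condition on the true location of the pea.
If it is under any of cups 1, 3, and 4 (prior 1/4 each): cup 2 is available, opened with probability 3/5; weight (1/4)·(3/5) = 3/20 each.
If it is under cup 2 (prior 1/4): the dealer opened cup 2, so this case is ruled out; weight (1/4)·0 = 0.
The weights sum to 9/20.
So P(the pea under cup 1 | the dealer opened cup 2) = (3/20) / (9/20) = 1/3.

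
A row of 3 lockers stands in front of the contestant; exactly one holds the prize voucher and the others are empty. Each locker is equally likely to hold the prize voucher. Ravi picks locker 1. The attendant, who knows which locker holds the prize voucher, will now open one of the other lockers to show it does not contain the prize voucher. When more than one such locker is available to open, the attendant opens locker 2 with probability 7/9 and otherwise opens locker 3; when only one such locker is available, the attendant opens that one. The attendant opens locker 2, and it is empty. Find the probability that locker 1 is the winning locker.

7/16

Condition on the true location of the prize voucher.
If it is in locker 1 (prior 1/3): locker 2 is available, opened with probability 7/9; weight (1/3)·(7/9) = 7/27.
If it is in locker 2 (prior 1/3): the attendant opened locker 2, so this case is ruled out; weight (1/3)·0 = 0.
If it is in locker 3 (prior 1/3): only locker 2 is available, probability 1; weight (1/3)·1 = 1/3.
The weights sum to 16/27.
So P(the prize voucher in locker 1 | the attendant opened locker 2) = (7/27) / (16/27) = 7/16.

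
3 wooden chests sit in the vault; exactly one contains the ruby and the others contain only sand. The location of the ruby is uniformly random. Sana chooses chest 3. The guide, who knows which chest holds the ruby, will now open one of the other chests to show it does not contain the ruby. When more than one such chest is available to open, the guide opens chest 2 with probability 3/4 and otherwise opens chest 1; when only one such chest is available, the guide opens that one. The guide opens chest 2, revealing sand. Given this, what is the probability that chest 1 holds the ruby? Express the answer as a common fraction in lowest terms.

4/7

Consider each possible location of the ruby in turn.
If it is in chest 1 (prior 1/3): only chest 2 is available, probability 1; weight (1/3)·1 = 1/3.
If it is in chest 2 (prior 1/3): the guide opened chest 2, so this case is ruled out; weight (1/3)·0 = 0.
If it is in chest 3 (prior 1/3): chest 2 is available, opened with probability 3/4; weight (1/3)·(3/4) = 1/4.
The weights sum to 7/12.
So P(the ruby in chest 1 | the guide opened chest 2) = (1/3) / (7/12) = 4/7.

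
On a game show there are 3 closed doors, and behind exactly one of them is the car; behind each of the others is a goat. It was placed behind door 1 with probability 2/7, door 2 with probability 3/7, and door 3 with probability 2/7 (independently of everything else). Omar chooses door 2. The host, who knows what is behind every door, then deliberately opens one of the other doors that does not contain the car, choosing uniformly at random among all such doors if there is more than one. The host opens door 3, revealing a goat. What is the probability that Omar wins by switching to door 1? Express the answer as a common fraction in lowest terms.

4/7

Apply Bayes' rule, conditioning on where the car actually is.
If it is behind door 1 (prior 2/7): the host has no choice, probability 1; weight (2/7)·1 = 2/7.
If it is behind door 2 (prior 3/7): the host has 2 equally likely choices, so probability 1/2; weight (3/7)·(1/2) = 3/14.
If it is behind door 3 (prior 2/7): the host opened door 3, so this case is ruled out; weight (2/7)·0 = 0.
The weights sum to 1/2.
So P(the car behind door 1 | the host opened door 3) = (2/7) / (1/2) = 4/7.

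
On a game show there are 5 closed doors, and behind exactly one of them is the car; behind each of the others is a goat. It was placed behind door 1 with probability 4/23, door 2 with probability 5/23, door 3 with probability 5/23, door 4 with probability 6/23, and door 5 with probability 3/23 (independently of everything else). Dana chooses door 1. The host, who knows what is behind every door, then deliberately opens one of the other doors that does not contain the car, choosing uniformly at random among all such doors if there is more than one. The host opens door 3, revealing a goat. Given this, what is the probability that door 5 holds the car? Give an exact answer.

3/17

Consider each possible location of the car in turn.
If it is behind door 1 (prior 4/23): the host has 4 equally likely choices, so probability 1/4; weight (4/23)·(1/4) = 1/23.
If it is behind door 2 (prior 5/23): the host has 3 equally likely choices, so probability 1/3; weight (5/23)·(1/3) = 5/69.
If it is behind door 3 (prior 5/23): the host opened door 3, so this case is ruled out; weight (5/23)·0 = 0.
If it is behind door 4 (prior 6/23): the host has 3 equally likely choices, so probability 1/3; weight (6/23)·(1/3) = 2/23.
If it is behind door 5 (prior 3/23): the host has 3 equally likely choices, so probability 1/3; weight (3/23)·(1/3) = 1/23.
The weights sum to 17/69.
So P(the car behind door 5 | the host opened door 3) = (1/23) / (17/69) = 3/17.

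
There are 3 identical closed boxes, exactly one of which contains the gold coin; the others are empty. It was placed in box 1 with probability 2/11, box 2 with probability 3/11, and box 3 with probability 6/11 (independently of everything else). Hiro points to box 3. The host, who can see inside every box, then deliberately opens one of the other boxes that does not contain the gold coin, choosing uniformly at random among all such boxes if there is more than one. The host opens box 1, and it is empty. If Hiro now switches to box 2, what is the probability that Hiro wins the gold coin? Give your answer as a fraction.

Consider each possible location of the gold coin in turn.
If it is in box 1 (prior 2/11): the host opened box 1, so this case is ruled out; weight (2/11)·0 = 0.
If it is in box 2 (prior 3/11): the host has no choice, probability 1; weight (3/11)·1 = 3/11.
If it is in box 3 (prior 6/11): the host has 2 equally likely choices, so probability 1/2; weight (6/11)·(1/2) = 3/11.
The weights sum to 6/11.
So P(the gold coin in box 2 | the host opened box 1) = (3/11) / (6/11) = 1/2.

1/2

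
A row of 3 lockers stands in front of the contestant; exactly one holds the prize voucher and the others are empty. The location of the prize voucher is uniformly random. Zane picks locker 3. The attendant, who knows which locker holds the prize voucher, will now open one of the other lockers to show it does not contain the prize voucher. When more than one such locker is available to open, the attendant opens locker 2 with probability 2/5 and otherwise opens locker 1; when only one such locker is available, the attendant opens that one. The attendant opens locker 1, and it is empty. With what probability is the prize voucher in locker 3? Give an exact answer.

Apply Bayes' rule, conditioning on where the prize voucher actually is.
If it is in locker 1 (prior 1/3): the attendant opened locker 1, so this case is ruled out; weight (1/3)·0 = 0.
If it is in locker 2 (prior 1/3): only locker 1 is available, probability 1; weight (1/3)·1 = 1/3.
If it is in locker 3 (prior 1/3): locker 2 is available but not opened, probability 3/5; weight (1/3)·(3/5) = 1/5.
The weights sum to 8/15.
So P(the prize voucher in locker 3 | the attendant opened locker 1) = (1/5) / (8/15) = 3/8.

3/8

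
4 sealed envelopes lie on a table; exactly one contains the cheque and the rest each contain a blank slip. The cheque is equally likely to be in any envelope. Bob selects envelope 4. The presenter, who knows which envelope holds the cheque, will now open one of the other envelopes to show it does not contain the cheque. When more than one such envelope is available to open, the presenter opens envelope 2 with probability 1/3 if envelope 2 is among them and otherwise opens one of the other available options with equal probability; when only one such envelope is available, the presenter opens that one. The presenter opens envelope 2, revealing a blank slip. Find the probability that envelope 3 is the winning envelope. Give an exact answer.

Consider each possible location of the cheque in turn.
If it is in any of envelopes 1, 3, and 4 (prior 1/4 each): envelope 2 is available, opened with probability 1/3; weight (1/4)·(1/3) = 1/12 each.
If it is in envelope 2 (prior 1/4): the presenter opened envelope 2, so this case is ruled out; weight (1/4)·0 = 0.
The weights sum to 1/4.
So P(the cheque in envelope 3 | the presenter opened envelope 2) = (1/12) / (1/4) = 1/3.

1/3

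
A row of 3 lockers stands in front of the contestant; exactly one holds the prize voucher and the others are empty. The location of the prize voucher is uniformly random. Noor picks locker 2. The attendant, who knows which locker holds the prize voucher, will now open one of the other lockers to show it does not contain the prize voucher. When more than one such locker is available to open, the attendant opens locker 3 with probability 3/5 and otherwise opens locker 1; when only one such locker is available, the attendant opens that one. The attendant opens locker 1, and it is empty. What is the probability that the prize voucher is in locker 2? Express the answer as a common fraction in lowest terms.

Apply Bayes' rule, conditioning on where the prize voucher actually is.
If it is in locker 1 (prior 1/3): the attendant opened locker 1, so this case is ruled out; weight (1/3)·0 = 0.
If it is in locker 2 (prior 1/3): locker 3 is available but not opened, probability 2/5; weight (1/3)·(2/5) = 2/15.
If it is in locker 3 (prior 1/3): only locker 1 is available, probability 1; weight (1/3)·1 = 1/3.
The weights sum to 7/15.
So P(the prize voucher in locker 2 | the attendant opened locker 1) = (2/15) / (7/15) = 2/7.

2/7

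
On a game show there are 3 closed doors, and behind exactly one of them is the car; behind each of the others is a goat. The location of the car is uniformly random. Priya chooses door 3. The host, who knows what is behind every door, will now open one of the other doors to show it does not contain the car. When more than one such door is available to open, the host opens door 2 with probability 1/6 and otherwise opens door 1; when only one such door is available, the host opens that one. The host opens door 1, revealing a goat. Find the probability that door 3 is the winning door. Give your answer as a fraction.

Condition on the true location of the car.
If it is behind door 1 (prior 1/3): the host opened door 1, so this case is ruled out; weight (1/3)·0 = 0.
If it is behind door 2 (prior 1/3): only door 1 is available, probability 1; weight (1/3)·1 = 1/3.
If it is behind door 3 (prior 1/3): door 2 is available but not opened, probability 5/6; weight (1/3)·(5/6) = 5/18.
The weights sum to 11/18.
So P(the car behind door 3 | the host opened door 1) = (5/18) / (11/18) = 5/11.

5/11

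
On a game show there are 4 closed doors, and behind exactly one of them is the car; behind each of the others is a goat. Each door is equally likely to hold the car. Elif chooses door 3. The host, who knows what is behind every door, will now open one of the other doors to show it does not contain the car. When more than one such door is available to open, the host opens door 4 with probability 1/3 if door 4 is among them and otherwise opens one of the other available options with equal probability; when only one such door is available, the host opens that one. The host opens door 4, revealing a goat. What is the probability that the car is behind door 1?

Condition on the true location of the car.
If it is behind any of doors 1, 2, and 3 (prior 1/4 each): door 4 is available, opened with probability 1/3; weight (1/4)·(1/3) = 1/12 each.
If it is behind door 4 (prior 1/4): the host opened door 4, so this case is ruled out; weight (1/4)·0 = 0.
The weights sum to 1/4.
So P(the car behind door 1 | the host opened door 4) = (1/12) / (1/4) = 1/3.

1/3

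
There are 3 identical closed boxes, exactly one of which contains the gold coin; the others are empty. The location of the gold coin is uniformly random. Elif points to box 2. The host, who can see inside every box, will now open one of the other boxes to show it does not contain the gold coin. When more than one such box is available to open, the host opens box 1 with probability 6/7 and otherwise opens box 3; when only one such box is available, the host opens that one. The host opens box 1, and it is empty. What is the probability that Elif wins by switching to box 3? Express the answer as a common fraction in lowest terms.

Condition on the true location of the gold coin.
If it is in box 1 (prior 1/3): the host opened box 1, so this case is ruled out; weight (1/3)·0 = 0.
If it is in box 2 (prior 1/3): box 1 is available, opened with probability 6/7; weight (1/3)·(6/7) = 2/7.
If it is in box 3 (prior 1/3): only box 1 is available, probability 1; weight (1/3)·1 = 1/3.
The weights sum to 13/21.
So P(the gold coin in box 3 | the host opened box 1) = (1/3) / (13/21) = 7/13.

7/13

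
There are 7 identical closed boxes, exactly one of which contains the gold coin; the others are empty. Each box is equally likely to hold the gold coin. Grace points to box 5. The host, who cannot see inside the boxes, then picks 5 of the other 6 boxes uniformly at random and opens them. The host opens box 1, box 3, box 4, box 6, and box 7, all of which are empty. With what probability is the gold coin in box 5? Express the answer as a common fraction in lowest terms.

Because the host chose which boxes to open without knowing where the gold coin is, the choice is independent of the prize location. Learning that none of the 5 opened boxes holds the gold coin simply rules out those 5 locations and leaves the remaining 2 boxes still equally likely by symmetry.
So P(the gold coin in box 5) = 1/2.

1/2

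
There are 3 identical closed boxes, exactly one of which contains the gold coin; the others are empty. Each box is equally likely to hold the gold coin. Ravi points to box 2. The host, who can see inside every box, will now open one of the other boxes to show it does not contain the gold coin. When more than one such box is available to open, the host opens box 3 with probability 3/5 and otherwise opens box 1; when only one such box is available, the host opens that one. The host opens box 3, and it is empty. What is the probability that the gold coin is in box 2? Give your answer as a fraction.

Condition on the true location of the gold coin.
If it is in box 1 (prior 1/3): only box 3 is available, probability 1; weight (1/3)·1 = 1/3.
If it is in box 2 (prior 1/3): box 3 is available, opened with probability 3/5; weight (1/3)·(3/5) = 1/5.
If it is in box 3 (prior 1/3): the host opened box 3, so this case is ruled out; weight (1/3)·0 = 0.
The weights sum to 8/15.
So P(the gold coin in box 2 | the host opened box 3) = (1/5) / (8/15) = 3/8.

3/8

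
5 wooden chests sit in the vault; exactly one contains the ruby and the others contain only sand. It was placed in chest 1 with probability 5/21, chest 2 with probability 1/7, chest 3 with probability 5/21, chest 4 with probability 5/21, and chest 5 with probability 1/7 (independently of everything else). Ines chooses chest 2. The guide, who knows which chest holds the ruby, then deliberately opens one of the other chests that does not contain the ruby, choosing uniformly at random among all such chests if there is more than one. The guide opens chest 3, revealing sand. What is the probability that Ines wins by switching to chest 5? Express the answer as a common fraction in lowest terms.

Condition on the true location of the ruby.
If it is in either of chests 1 and 4 (prior 5/21 each): the guide has 3 equally likely choices, so probability 1/3; weight (5/21)·(1/3) = 5/63 each.
If it is in chest 2 (prior 1/7): the guide has 4 equally likely choices, so probability 1/4; weight (1/7)·(1/4) = 1/28.
If it is in chest 3 (prior 5/21): the guide opened chest 3, so this case is ruled out; weight (5/21)·0 = 0.
If it is in chest 5 (prior 1/7): the guide has 3 equally likely choices, so probability 1/3; weight (1/7)·(1/3) = 1/21.
The weights sum to 61/252.
So P(the ruby in chest 5 | the guide opened chest 3) = (1/21) / (61/252) = 12/61.

12/61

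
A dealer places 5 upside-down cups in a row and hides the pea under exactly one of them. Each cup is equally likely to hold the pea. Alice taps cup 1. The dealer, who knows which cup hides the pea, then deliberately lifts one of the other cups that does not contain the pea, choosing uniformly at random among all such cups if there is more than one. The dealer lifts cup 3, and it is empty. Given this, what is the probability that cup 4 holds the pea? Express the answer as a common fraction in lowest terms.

Consider each possible location of the pea in turn.
If it is under cup 1 (prior 1/5): the dealer has 4 equally likely choices, so probability 1/4; weight (1/5)·(1/4) = 1/20.
If it is under any of cups 2, 4, and 5 (prior 1/5 each): the dealer has 3 equally likely choices, so probability 1/3; weight (1/5)·(1/3) = 1/15 each.
If it is under cup 3 (prior 1/5): the dealer opened cup 3, so this case is ruled out; weight (1/5)·0 = 0.
The weights sum to 1/4.
So P(the pea under cup 4 | the dealer opened cup 3) = (1/15) / (1/4) = 4/15.

4/15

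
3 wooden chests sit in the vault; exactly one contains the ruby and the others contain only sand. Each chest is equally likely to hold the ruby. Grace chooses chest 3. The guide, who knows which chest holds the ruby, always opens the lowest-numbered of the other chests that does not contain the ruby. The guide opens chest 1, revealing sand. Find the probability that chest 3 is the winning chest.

Consider each possible location of the ruby in turn.
If it is in chest 1 (prior 1/3): the guide opened chest 1, so this case is ruled out; weight (1/3)·0 = 0.
If it is in either of chests 2 and 3 (prior 1/3 each): chest 1 is the lowest-numbered option available, probability 1; weight (1/3)·1 = 1/3 each.
The weights sum to 2/3.
So P(the ruby in chest 3 | the guide opened chest 1) = (1/3) / (2/3) = 1/2.

1/2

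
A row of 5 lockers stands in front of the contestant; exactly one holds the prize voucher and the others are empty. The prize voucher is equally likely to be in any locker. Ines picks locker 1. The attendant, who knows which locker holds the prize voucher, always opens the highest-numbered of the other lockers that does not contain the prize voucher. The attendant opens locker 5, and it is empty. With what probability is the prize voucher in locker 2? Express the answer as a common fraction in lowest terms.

1/4

Consider each possible location of the prize voucher in turn.
If it is in any of lockers 1, 2, 3, and 4 (prior 1/5 each): locker 5 is the highest-numbered option available, probability 1; weight (1/5)·1 = 1/5 each.
If it is in locker 5 (prior 1/5): the attendant opened locker 5, so this case is ruled out; weight (1/5)·0 = 0.
The weights sum to 4/5.
So P(the prize voucher in locker 2 | the attendant opened locker 5) = (1/5) / (4/5) = 1/4.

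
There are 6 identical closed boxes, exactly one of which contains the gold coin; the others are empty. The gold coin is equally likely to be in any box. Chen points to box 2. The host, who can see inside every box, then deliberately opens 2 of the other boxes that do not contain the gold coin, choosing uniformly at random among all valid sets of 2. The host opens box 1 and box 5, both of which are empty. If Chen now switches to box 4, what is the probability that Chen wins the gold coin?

Consider each possible location of the gold coin in turn.
If it is in either of boxes 1 and 5 (prior 1/6 each): that box was opened and seen not to hold the prize — ruled out; weight (1/6)·0 = 0 each.
If it is in box 2 (prior 1/6): the host has 10 equally likely choices, so probability 1/10; weight (1/6)·(1/10) = 1/60.
If it is in any of boxes 3, 4, and 6 (prior 1/6 each): the host has 6 equally likely choices, so probability 1/6; weight (1/6)·(1/6) = 1/36 each.
The weights sum to 1/10.
So P(the gold coin in box 4 | the host opened box 1 and box 5) = (1/36) / (1/10) = 5/18.

5/18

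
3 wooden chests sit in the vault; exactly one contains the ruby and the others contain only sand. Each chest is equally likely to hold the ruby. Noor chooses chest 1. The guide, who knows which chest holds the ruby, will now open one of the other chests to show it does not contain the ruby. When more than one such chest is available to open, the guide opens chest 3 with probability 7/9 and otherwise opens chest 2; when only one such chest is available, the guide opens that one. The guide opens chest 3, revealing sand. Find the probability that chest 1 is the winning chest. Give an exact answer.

Consider each possible location of the ruby in turn.
If it is in chest 1 (prior 1/3): chest 3 is available, opened with probability 7/9; weight (1/3)·(7/9) = 7/27.
If it is in chest 2 (prior 1/3): only chest 3 is available, probability 1; weight (1/3)·1 = 1/3.
If it is in chest 3 (prior 1/3): the guide opened chest 3, so this case is ruled out; weight (1/3)·0 = 0.
The weights sum to 16/27.
So P(the ruby in chest 1 | the guide opened chest 3) = (7/27) / (16/27) = 7/16.

7/16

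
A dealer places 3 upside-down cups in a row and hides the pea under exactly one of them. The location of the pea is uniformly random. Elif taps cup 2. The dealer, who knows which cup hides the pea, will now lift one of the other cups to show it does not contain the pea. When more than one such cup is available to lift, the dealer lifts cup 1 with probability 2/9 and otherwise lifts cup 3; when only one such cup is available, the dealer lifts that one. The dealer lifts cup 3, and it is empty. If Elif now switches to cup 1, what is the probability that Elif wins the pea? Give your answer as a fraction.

9/16

Consider each possible location of the pea in turn.
If it is under cup 1 (prior 1/3): only cup 3 is available, probability 1; weight (1/3)·1 = 1/3.
If it is under cup 2 (prior 1/3): cup 1 is available but not opened, probability 7/9; weight (1/3)·(7/9) = 7/27.
If it is under cup 3 (prior 1/3): the dealer opened cup 3, so this case is ruled out; weight (1/3)·0 = 0.
The weights sum to 16/27.
So P(the pea under cup 1 | the dealer opened cup 3) = (1/3) / (16/27) = 9/16.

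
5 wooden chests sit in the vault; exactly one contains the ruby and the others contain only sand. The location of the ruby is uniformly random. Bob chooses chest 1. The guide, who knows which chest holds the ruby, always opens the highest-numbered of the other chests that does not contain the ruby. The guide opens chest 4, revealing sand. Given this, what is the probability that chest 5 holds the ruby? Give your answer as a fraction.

Apply Bayes' rule, conditioning on where the ruby actually is.
If it is in any of chests 1, 2, and 3 (prior 1/5 each): the guide would have opened chest 5 instead, probability 0; weight (1/5)·0 = 0 each.
If it is in chest 4 (prior 1/5): the guide opened chest 4, so this case is ruled out; weight (1/5)·0 = 0.
If it is in chest 5 (prior 1/5): chest 4 is the highest-numbered option available, probability 1; weight (1/5)·1 = 1/5.
The weights sum to 1/5.
So P(the ruby in chest 5 | the guide opened chest 4) = (1/5) / (1/5) = 1.

1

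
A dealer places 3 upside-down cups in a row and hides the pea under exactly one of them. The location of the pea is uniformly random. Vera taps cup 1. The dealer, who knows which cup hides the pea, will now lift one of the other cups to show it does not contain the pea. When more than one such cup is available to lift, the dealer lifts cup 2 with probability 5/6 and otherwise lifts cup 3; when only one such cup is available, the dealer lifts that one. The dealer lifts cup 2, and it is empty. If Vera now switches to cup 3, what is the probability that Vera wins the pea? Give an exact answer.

6/11

Consider each possible location of the pea in turn.
If it is under cup 1 (prior 1/3): cup 2 is available, opened with probability 5/6; weight (1/3)·(5/6) = 5/18.
If it is under cup 2 (prior 1/3): the dealer opened cup 2, so this case is ruled out; weight (1/3)·0 = 0.
If it is under cup 3 (prior 1/3): only cup 2 is available, probability 1; weight (1/3)·1 = 1/3.
The weights sum to 11/18.
So P(the pea under cup 3 | the dealer opened cup 2) = (1/3) / (11/18) = 6/11.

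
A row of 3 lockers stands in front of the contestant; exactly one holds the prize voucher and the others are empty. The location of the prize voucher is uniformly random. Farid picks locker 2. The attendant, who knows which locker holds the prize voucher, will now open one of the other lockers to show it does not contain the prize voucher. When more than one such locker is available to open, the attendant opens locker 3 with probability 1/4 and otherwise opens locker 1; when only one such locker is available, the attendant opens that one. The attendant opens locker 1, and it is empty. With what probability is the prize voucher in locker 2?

Consider each possible location of the prize voucher in turn.
If it is in locker 1 (prior 1/3): the attendant opened locker 1, so this case is ruled out; weight (1/3)·0 = 0.
If it is in locker 2 (prior 1/3): locker 3 is available but not opened, probability 3/4; weight (1/3)·(3/4) = 1/4.
If it is in locker 3 (prior 1/3): only locker 1 is available, probability 1; weight (1/3)·1 = 1/3.
The weights sum to 7/12.
So P(the prize voucher in locker 2 | the attendant opened locker 1) = (1/4) / (7/12) = 3/7.

3/7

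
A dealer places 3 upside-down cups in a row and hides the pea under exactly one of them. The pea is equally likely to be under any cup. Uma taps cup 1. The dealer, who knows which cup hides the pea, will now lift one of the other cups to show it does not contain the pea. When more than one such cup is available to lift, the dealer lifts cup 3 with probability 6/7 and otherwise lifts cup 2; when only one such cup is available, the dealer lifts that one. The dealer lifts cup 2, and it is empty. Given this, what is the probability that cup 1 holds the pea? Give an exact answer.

Apply Bayes' rule, conditioning on where the pea actually is.
If it is under cup 1 (prior 1/3): cup 3 is available but not opened, probability 1/7; weight (1/3)·(1/7) = 1/21.
If it is under cup 2 (prior 1/3): the dealer opened cup 2, so this case is ruled out; weight (1/3)·0 = 0.
If it is under cup 3 (prior 1/3): only cup 2 is available, probability 1; weight (1/3)·1 = 1/3.
The weights sum to 8/21.
So P(the pea under cup 1 | the dealer opened cup 2) = (1/21) / (8/21) = 1/8.

1/8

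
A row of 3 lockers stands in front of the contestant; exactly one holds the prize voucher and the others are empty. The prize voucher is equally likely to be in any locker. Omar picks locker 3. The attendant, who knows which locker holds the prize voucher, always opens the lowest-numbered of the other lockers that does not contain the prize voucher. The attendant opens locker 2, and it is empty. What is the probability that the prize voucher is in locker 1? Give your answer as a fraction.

Apply Bayes' rule, conditioning on where the prize voucher actually is.
If it is in locker 1 (prior 1/3): locker 2 is the lowest-numbered option available, probability 1; weight (1/3)·1 = 1/3.
If it is in locker 2 (prior 1/3): the attendant opened locker 2, so this case is ruled out; weight (1/3)·0 = 0.
If it is in locker 3 (prior 1/3): the attendant would have opened locker 1 instead, probability 0; weight (1/3)·0 = 0.
The weights sum to 1/3.
So P(the prize voucher in locker 1 | the attendant opened locker 2) = (1/3) / (1/3) = 1.

1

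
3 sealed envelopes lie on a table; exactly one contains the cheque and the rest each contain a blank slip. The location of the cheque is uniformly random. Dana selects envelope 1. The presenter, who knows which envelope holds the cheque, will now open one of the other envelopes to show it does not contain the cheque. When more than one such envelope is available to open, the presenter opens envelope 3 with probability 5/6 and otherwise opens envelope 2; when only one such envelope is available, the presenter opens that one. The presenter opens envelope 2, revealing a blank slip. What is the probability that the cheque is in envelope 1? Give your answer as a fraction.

Consider each possible location of the cheque in turn.
If it is in envelope 1 (prior 1/3): envelope 3 is available but not opened, probability 1/6; weight (1/3)·(1/6) = 1/18.
If it is in envelope 2 (prior 1/3): the presenter opened envelope 2, so this case is ruled out; weight (1/3)·0 = 0.
If it is in envelope 3 (prior 1/3): only envelope 2 is available, probability 1; weight (1/3)·1 = 1/3.
The weights sum to 7/18.
So P(the cheque in envelope 1 | the presenter opened envelope 2) = (1/18) / (7/18) = 1/7.

1/7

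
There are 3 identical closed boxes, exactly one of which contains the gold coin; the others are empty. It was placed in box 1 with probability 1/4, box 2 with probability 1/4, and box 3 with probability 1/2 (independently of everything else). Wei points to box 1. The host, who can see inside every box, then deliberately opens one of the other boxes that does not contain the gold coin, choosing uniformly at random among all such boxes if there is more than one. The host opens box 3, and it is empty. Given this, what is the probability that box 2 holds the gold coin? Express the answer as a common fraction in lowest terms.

Consider each possible location of the gold coin in turn.
If it is in box 1 (prior 1/4): the host has 2 equally likely choices, so probability 1/2; weight (1/4)·(1/2) = 1/8.
If it is in box 2 (prior 1/4): the host has no choice, probability 1; weight (1/4)·1 = 1/4.
If it is in box 3 (prior 1/2): the host opened box 3, so this case is ruled out; weight (1/2)·0 = 0.
The weights sum to 3/8.
So P(the gold coin in box 2 | the host opened box 3) = (1/4) / (3/8) = 2/3.

2/3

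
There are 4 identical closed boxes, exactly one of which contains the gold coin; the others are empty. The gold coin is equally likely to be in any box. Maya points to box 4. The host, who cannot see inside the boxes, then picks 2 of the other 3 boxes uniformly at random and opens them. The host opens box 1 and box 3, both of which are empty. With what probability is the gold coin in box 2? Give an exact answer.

Apply Bayes' rule, conditioning on where the gold coin actually is.
If it is in either of boxes 1 and 3 (prior 1/4 each): that box was opened and seen not to hold the prize — ruled out; weight (1/4)·0 = 0 each.
If it is in either of boxes 2 and 4 (prior 1/4 each): the host picks exactly this set with probability 1/3 regardless, and none is the prize; weight (1/4)·(1/3) = 1/12 each.
The weights sum to 1/6.
So P(the gold coin in box 2 | the host opened box 1 and box 3) = (1/12) / (1/6) = 1/2.

1/2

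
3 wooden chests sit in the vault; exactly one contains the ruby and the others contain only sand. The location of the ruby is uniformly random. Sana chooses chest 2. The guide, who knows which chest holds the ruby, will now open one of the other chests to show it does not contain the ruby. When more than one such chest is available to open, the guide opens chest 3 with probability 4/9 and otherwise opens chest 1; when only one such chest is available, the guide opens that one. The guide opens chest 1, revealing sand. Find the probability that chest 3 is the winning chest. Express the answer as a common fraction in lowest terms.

9/14

Consider each possible location of the ruby in turn.
If it is in chest 1 (prior 1/3): the guide opened chest 1, so this case is ruled out; weight (1/3)·0 = 0.
If it is in chest 2 (prior 1/3): chest 3 is available but not opened, probability 5/9; weight (1/3)·(5/9) = 5/27.
If it is in chest 3 (prior 1/3): only chest 1 is available, probability 1; weight (1/3)·1 = 1/3.
The weights sum to 14/27.
So P(the ruby in chest 3 | the guide opened chest 1) = (1/3) / (14/27) = 9/14.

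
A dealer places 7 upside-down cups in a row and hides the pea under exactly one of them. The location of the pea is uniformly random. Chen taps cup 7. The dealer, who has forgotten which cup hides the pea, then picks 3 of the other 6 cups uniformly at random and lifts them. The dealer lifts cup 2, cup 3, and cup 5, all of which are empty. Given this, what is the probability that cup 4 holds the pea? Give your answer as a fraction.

1/4

Condition on the true location of the pea.
If it is under any of cups 1, 4, 6, and 7 (prior 1/7 each): the dealer picks exactly this set with probability 1/20 regardless, and none is the prize; weight (1/7)·(1/20) = 1/140 each.
If it is under any of cups 2, 3, and 5 (prior 1/7 each): that cup was opened and seen not to hold the prize — ruled out; weight (1/7)·0 = 0 each.
The weights sum to 1/35.
So P(the pea under cup 4 | the dealer opened cup 2, cup 3, and cup 5) = (1/140) / (1/35) = 1/4.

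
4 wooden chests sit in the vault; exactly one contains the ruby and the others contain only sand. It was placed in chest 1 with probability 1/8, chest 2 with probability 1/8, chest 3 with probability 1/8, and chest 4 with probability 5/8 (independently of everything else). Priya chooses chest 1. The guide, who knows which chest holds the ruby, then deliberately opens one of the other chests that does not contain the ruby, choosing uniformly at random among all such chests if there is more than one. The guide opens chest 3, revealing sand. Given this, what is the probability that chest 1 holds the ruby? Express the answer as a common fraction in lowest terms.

1/10

Consider each possible location of the ruby in turn.
If it is in chest 1 (prior 1/8): the guide has 3 equally likely choices, so probability 1/3; weight (1/8)·(1/3) = 1/24.
If it is in chest 2 (prior 1/8): the guide has 2 equally likely choices, so probability 1/2; weight (1/8)·(1/2) = 1/16.
If it is in chest 3 (prior 1/8): the guide opened chest 3, so this case is ruled out; weight (1/8)·0 = 0.
If it is in chest 4 (prior 5/8): the guide has 2 equally likely choices, so probability 1/2; weight (5/8)·(1/2) = 5/16.
The weights sum to 5/12.
So P(the ruby in chest 1 | the guide opened chest 3) = (1/24) / (5/12) = 1/10.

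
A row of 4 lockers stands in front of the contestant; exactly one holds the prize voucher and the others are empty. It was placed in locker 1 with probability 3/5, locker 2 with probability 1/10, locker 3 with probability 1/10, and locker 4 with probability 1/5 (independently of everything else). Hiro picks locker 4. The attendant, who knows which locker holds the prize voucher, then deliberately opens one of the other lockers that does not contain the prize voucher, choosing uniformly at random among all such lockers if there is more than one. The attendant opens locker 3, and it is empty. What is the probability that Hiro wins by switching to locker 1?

Condition on the true location of the prize voucher.
If it is in locker 1 (prior 3/5): the attendant has 2 equally likely choices, so probability 1/2; weight (3/5)·(1/2) = 3/10.
If it is in locker 2 (prior 1/10): the attendant has 2 equally likely choices, so probability 1/2; weight (1/10)·(1/2) = 1/20.
If it is in locker 3 (prior 1/10): the attendant opened locker 3, so this case is ruled out; weight (1/10)·0 = 0.
If it is in locker 4 (prior 1/5): the attendant has 3 equally likely choices, so probability 1/3; weight (1/5)·(1/3) = 1/15.
The weights sum to 5/12.
So P(the prize voucher in locker 1 | the attendant opened locker 3) = (3/10) / (5/12) = 18/25.

18/25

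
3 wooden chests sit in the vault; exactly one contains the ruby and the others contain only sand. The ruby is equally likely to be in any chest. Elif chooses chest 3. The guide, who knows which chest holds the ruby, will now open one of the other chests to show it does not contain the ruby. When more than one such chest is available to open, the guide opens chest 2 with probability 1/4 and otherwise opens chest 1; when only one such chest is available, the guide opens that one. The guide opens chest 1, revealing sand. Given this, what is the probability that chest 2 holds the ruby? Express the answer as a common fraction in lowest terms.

4/7

Consider each possible location of the ruby in turn.
If it is in chest 1 (prior 1/3): the guide opened chest 1, so this case is ruled out; weight (1/3)·0 = 0.
If it is in chest 2 (prior 1/3): only chest 1 is available, probability 1; weight (1/3)·1 = 1/3.
If it is in chest 3 (prior 1/3): chest 2 is available but not opened, probability 3/4; weight (1/3)·(3/4) = 1/4.
The weights sum to 7/12.
So P(the ruby in chest 2 | the guide opened chest 1) = (1/3) / (7/12) = 4/7.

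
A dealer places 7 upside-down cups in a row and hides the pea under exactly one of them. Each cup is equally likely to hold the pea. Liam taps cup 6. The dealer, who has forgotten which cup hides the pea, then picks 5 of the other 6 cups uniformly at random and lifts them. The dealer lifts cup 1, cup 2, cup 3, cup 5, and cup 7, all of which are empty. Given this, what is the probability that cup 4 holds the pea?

1/2

Condition on the true location of the pea.
If it is under any of cups 1, 2, 3, 5, and 7 (prior 1/7 each): that cup was opened and seen not to hold the prize — ruled out; weight (1/7)·0 = 0 each.
If it is under either of cups 4 and 6 (prior 1/7 each): the dealer picks exactly this set with probability 1/6 regardless, and none is the prize; weight (1/7)·(1/6) = 1/42 each.
The weights sum to 1/21.
So P(the pea under cup 4 | the dealer opened cup 1, cup 2, cup 3, cup 5, and cup 7) = (1/42) / (1/21) = 1/2.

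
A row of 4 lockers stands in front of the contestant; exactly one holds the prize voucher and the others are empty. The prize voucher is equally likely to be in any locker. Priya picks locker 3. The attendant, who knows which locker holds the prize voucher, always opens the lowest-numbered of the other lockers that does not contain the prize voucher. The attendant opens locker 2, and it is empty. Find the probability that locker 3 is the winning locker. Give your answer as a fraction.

Apply Bayes' rule, conditioning on where the prize voucher actually is.
If it is in locker 1 (prior 1/4): locker 2 is the lowest-numbered option available, probability 1; weight (1/4)·1 = 1/4.
If it is in locker 2 (prior 1/4): the attendant opened locker 2, so this case is ruled out; weight (1/4)·0 = 0.
If it is in either of lockers 3 and 4 (prior 1/4 each): the attendant would have opened locker 1 instead, probability 0; weight (1/4)·0 = 0 each.
The weights sum to 1/4.
So P(the prize voucher in locker 3 | the attendant opened locker 2) = 0 / (1/4) = 0.

0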